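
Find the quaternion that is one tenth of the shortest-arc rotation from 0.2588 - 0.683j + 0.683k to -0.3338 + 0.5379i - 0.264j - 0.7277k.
0.286 - 0.0678i - 0.6105j + 0.7355k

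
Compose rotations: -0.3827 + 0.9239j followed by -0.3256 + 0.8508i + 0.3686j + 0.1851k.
-0.2159 - 0.4966i - 0.4419j + 0.7152k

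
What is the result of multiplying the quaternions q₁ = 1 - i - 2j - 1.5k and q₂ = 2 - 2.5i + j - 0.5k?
0.75 - 2i + 0.25j - 9.5k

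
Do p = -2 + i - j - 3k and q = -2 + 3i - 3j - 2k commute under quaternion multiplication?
No: pq = -8 - 15i + j + 10k ≠ -8 - i + 15j + 10k = qp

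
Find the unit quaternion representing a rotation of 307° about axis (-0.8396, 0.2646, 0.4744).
-0.8949 - 0.3746i + 0.1181j + 0.2117k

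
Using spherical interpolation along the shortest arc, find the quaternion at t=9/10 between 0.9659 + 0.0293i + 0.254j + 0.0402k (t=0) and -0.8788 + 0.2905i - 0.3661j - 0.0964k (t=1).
0.8928 - 0.2595i + 0.3568j + 0.0912k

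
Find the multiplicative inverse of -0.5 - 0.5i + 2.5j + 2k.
-0.0465 + 0.0465i - 0.2326j - 0.186k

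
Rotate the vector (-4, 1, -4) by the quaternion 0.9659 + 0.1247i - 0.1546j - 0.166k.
(-1.946, 3.109, -4.421)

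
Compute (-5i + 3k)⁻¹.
0.1471i - 0.0882k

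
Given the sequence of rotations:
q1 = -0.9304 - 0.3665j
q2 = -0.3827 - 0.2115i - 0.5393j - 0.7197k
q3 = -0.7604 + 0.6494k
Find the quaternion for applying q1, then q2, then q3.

q2 · q1 = 0.1584 - 0.067i + 0.642j + 0.7471k
q3 · q2 · q1 = -0.6056 - 0.366i - 0.5317j - 0.4652k
-0.6056 - 0.366i - 0.5317j - 0.4652k


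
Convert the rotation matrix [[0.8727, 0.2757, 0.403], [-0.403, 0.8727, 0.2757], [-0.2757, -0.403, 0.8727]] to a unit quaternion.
0.9511 - 0.1784i + 0.1784j - 0.1784k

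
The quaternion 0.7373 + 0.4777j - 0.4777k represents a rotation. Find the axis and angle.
axis = (0, √2/2, -√2/2), θ = 85°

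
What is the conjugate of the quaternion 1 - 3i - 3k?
1 + 3i + 3k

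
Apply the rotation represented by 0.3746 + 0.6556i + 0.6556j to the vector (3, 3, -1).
(2.509, 3.491, 0.719)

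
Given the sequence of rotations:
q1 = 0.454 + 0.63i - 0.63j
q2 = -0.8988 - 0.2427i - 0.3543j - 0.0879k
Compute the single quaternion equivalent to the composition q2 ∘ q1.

q2 · q1 = -0.4784 - 0.7318i + 0.35j + 0.3362k
-0.4784 - 0.7318i + 0.35j + 0.3362k


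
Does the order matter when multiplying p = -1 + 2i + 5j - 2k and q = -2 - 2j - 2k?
Yes: pq = 8 - 18i - 4j + 2k ≠ 8 + 10i - 12j + 10k = qp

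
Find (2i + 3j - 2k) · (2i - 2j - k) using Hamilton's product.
-7i - 2j - 10k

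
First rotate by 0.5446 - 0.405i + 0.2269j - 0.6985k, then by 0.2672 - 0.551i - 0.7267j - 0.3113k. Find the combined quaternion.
-0.1302 + 0.1699i - 0.5939j - 0.7755k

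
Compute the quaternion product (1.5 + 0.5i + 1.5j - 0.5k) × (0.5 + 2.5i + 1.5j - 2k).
-3.75 + 1.75i + 2.75j - 6.25k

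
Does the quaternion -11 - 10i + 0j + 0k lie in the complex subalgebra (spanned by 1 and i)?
Yes. The quaternion -11 - 10i has j- and k-coefficients y = z = 0, so it lies in the complex subalgebra spanned by 1 and i.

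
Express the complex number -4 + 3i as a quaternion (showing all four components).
-4 + 3i + 0j + 0k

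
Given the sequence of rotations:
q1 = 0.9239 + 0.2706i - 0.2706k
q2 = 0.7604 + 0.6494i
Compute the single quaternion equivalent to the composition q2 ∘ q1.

q2 · q1 = 0.5268 + 0.8057i + 0.1757j - 0.2058k
0.5268 + 0.8057i + 0.1757j - 0.2058k


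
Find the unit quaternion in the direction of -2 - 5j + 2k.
-0.3482 - 0.8704j + 0.3482k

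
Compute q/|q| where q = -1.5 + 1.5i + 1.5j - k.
-0.5388 + 0.5388i + 0.5388j - 0.3592k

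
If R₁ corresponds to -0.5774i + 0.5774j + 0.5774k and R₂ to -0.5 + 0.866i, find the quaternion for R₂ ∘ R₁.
0.5 + 0.2887i - 0.7887j + 0.2113k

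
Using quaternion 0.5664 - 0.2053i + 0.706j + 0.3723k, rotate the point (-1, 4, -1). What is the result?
(-3.219, 1.664, 2.206)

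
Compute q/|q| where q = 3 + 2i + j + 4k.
0.5477 + 0.3651i + 0.1826j + 0.7303k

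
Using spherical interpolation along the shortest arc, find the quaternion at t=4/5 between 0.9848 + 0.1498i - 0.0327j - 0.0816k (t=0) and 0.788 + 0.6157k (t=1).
0.8697 + 0.0329i - 0.0072j + 0.4925k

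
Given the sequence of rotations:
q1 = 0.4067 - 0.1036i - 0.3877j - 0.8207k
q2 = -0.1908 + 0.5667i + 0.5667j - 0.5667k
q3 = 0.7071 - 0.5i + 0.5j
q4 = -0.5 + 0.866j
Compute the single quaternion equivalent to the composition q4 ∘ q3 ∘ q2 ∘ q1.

q2 · q1 = -0.2643 - 0.4346i + 0.8283j - 0.2349k
q3 · q2 · q1 = -0.8183 - 0.2926i + 0.3361j - 0.3629k
q4 · q3 · q2 · q1 = 0.1181 - 0.168i - 0.8767j + 0.4348k
0.1181 - 0.168i - 0.8767j + 0.4348k


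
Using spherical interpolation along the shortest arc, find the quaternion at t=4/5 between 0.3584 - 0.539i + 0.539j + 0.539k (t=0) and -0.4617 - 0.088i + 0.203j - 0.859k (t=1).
0.4852 - 0.0551i - 0.0441j + 0.8716k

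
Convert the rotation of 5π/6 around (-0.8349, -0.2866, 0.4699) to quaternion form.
0.2588 - 0.8065i - 0.2768j + 0.4539k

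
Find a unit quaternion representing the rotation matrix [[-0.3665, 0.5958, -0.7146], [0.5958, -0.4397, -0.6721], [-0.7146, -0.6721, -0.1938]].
-0.5628i - 0.5293j + 0.6349k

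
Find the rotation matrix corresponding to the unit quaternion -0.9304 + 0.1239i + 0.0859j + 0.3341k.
[[0.762, 0.643, -0.0771], [-0.6004, 0.7461, 0.288], [0.2426, -0.1732, 0.9545]]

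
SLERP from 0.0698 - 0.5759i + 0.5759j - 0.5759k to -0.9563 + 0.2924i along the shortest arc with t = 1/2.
0.6529 - 0.5525i + 0.3664j - 0.3664k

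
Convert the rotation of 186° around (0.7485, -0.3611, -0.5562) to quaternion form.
-0.0523 + 0.7475i - 0.3606j - 0.5554k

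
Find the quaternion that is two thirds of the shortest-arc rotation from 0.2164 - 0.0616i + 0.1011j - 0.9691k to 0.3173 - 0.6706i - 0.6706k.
0.2996 - 0.491i + 0.0363j - 0.8172k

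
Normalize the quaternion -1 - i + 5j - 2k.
-0.1796 - 0.1796i + 0.898j - 0.3592k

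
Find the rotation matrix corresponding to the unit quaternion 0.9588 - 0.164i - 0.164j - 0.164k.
[[0.8924, 0.3683, -0.2607], [-0.2607, 0.8924, 0.3683], [0.3683, -0.2607, 0.8924]]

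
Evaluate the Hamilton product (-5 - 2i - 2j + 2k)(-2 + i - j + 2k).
6 - 3i + 15j - 10k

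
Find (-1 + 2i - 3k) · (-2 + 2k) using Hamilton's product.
8 - 4i - 4j + 4k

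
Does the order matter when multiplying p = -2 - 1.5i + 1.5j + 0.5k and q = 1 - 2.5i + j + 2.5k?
Yes: pq = -8.5 + 6.75i + 2j - 2.25k ≠ -8.5 + 0.25i - 3j - 6.75k = qp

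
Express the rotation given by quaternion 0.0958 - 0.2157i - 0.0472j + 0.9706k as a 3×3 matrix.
[[-0.8886, -0.1656, -0.4278], [0.2063, -0.9772, -0.0503], [-0.4097, -0.133, 0.9025]]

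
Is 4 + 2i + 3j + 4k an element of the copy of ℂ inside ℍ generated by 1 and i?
No. The quaternion 4 + 2i + 3j + 4k has j-coefficient y = 3 and k-coefficient z = 4, not both zero, so it does not lie in the complex subalgebra spanned by 1 and i.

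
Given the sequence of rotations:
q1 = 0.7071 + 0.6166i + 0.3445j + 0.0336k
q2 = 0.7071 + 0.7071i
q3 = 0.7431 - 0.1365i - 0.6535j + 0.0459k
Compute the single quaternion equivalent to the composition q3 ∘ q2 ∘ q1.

q2 · q1 = 0.064 + 0.936i + 0.2198j + 0.2674k
q3 · q2 · q1 = 0.3067 + 0.502i + 0.201j + 0.7833k
0.3067 + 0.502i + 0.201j + 0.7833k


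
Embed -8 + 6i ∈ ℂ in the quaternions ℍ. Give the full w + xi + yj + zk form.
-8 + 6i + 0j + 0k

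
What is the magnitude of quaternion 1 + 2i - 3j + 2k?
√18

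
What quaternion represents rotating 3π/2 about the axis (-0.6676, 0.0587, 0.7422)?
-0.7071 - 0.4721i + 0.0415j + 0.5248k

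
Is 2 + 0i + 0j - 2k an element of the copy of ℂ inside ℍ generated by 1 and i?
No. The quaternion 2 - 2k has j-coefficient y = 0 and k-coefficient z = -2, not both zero, so it does not lie in the complex subalgebra spanned by 1 and i.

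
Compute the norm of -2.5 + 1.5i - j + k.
3.24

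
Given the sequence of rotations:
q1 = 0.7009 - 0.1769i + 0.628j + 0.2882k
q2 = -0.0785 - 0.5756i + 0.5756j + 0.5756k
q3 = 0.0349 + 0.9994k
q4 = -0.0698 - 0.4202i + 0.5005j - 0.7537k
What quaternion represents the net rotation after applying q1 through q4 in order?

q2 · q1 = -0.6842 - 0.5851i + 0.4182j + 0.1212k
q3 · q2 · q1 = -0.145 - 0.4384i - 0.5702j - 0.6796k
q4 · q3 · q2 · q1 = -0.4009 - 0.6784i + 0.0121j + 0.6157k
-0.4009 - 0.6784i + 0.0121j + 0.6157k


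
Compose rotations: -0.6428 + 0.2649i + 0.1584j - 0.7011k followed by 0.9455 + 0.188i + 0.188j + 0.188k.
-0.5555 - 0.032i + 0.2105j - 0.8038k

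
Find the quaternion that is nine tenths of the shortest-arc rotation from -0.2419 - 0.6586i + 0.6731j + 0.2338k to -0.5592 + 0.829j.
-0.5411 - 0.0735i + 0.8373j + 0.0261k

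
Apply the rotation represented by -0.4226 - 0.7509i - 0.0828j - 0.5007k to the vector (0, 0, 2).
(1.644, -1.103, -0.283)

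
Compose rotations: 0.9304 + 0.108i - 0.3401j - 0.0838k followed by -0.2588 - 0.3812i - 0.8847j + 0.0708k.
-0.4946 - 0.2844i - 0.7594j + 0.3128k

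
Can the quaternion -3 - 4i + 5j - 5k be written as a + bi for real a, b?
No. The quaternion -3 - 4i + 5j - 5k has j-coefficient y = 5 and k-coefficient z = -5, not both zero, so it does not lie in the complex subalgebra spanned by 1 and i.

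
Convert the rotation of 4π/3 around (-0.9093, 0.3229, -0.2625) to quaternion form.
-0.5 - 0.7875i + 0.2796j - 0.2273k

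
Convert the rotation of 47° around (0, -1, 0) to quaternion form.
0.9171 - 0.3987j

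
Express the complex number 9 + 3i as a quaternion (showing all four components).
9 + 3i + 0j + 0k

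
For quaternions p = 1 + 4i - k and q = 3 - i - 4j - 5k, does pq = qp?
No: pq = 2 + 7i + 17j - 24k ≠ 2 + 15i - 25j + 8k = qp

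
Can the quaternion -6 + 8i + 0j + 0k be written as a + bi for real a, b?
Yes. The quaternion -6 + 8i has j- and k-coefficients y = z = 0, so it lies in the complex subalgebra spanned by 1 and i.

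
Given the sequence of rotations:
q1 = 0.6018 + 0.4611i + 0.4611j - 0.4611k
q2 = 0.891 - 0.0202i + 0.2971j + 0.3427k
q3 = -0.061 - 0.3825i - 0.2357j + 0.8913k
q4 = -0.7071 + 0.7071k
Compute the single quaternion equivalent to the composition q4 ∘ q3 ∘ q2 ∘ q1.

q2 · q1 = 0.5665 + 0.1037i + 0.7383j - 0.3509k
q3 · q2 · q1 = 0.4919 - 0.7984i - 0.2204j + 0.2684k
q4 · q3 · q2 · q1 = -0.5376 + 0.7204i - 0.4087j + 0.158k
-0.5376 + 0.7204i - 0.4087j + 0.158k


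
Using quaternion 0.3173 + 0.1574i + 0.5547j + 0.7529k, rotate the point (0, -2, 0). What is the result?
(0.606, 0.367, -1.87)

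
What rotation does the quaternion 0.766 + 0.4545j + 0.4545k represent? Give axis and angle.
axis = (0, √2/2, √2/2), θ = 80°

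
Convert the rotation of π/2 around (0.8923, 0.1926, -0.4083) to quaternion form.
0.7071 + 0.631i + 0.1362j - 0.2887k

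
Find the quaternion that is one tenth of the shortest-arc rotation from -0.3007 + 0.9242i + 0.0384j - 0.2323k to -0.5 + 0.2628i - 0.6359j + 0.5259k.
-0.356 + 0.9209i - 0.0497j - 0.151k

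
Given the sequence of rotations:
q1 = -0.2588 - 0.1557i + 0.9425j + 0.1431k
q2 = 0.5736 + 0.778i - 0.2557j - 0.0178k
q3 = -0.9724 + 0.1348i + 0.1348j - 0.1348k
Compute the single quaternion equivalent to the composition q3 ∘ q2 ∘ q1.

q2 · q1 = 0.2162 - 0.3105i + 0.4982j + 0.7801k
q3 · q2 · q1 = -0.1304 + 0.5034i - 0.5186j - 0.6787k
-0.1304 + 0.5034i - 0.5186j - 0.6787k


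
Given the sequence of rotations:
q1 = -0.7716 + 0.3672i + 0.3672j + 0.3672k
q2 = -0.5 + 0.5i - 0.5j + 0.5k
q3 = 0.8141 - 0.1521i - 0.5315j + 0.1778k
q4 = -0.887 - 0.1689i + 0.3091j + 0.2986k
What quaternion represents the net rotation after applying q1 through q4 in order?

q2 · q1 = 0.2022 - 0.9366i + 0.2022j - 0.2022k
q3 · q2 · q1 = 0.1656 - 0.7217i - 0.1401j - 0.6572k
q4 · q3 · q2 · q1 = -0.0292 + 0.4509i - 0.151j + 0.8791k
-0.0292 + 0.4509i - 0.151j + 0.8791k


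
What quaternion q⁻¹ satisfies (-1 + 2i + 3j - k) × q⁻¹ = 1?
-0.0667 - 0.1333i - 0.2j + 0.0667k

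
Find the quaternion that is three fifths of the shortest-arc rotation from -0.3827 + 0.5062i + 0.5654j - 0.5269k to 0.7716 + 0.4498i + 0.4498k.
-0.7504 - 0.0673i + 0.2869j - 0.5916k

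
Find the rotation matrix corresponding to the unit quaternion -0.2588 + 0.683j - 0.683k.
[[-0.866, -0.3535, -0.3535], [0.3535, 0.067, -0.933], [0.3535, -0.933, 0.067]]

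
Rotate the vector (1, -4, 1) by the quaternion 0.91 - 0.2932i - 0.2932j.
(-0.393, -2.607, 3.324)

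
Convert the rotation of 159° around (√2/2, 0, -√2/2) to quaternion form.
0.1822 + 0.6953i - 0.6953k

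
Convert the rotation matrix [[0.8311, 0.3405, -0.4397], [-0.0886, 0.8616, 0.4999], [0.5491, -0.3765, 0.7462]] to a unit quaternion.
0.9272 - 0.2363i - 0.2666j - 0.1157k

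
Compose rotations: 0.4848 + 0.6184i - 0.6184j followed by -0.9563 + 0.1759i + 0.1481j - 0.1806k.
-0.4808 - 0.6178i + 0.5515j - 0.2879k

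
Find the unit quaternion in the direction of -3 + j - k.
-0.9045 + 0.3015j - 0.3015k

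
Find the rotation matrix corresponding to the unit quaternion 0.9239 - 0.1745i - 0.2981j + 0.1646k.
[[0.7681, -0.2001, -0.6083], [0.4082, 0.8849, 0.2243], [0.4934, -0.4206, 0.7614]]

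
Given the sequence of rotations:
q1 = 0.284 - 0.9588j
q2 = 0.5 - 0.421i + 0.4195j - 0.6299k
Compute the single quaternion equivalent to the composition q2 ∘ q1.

q2 · q1 = 0.5442 - 0.7235i - 0.3603j + 0.2248k
0.5442 - 0.7235i - 0.3603j + 0.2248k


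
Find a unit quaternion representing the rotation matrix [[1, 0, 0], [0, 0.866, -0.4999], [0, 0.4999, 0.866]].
0.9659 + 0.2588i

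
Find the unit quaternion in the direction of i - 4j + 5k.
0.1543i - 0.6172j + 0.7715k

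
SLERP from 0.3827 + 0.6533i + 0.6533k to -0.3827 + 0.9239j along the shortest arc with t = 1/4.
0.4738 + 0.5786i - 0.3255j + 0.5786k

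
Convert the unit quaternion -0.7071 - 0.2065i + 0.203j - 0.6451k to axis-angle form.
axis = (-0.292, 0.2871, -0.9123), θ = 3π/2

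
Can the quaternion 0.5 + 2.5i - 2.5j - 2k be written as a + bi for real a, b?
No. The quaternion 0.5 + 2.5i - 2.5j - 2k has j-coefficient y = -2.5 and k-coefficient z = -2, not both zero, so it does not lie in the complex subalgebra spanned by 1 and i.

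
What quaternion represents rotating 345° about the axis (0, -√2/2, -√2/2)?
-0.9914 - 0.0923j - 0.0923k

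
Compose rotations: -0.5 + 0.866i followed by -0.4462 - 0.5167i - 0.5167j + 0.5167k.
0.6706 - 0.1281i + 0.7058j + 0.1891k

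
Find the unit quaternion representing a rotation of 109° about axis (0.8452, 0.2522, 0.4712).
0.5807 + 0.6881i + 0.2053j + 0.3836k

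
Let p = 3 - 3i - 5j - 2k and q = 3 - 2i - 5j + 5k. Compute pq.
-12 - 50i - 11j + 14k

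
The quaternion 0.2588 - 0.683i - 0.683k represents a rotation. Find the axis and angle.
axis = (-√2/2, 0, -√2/2), θ = 5π/6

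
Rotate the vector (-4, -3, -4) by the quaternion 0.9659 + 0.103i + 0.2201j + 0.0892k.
(-4.942, -3.12, -2.615)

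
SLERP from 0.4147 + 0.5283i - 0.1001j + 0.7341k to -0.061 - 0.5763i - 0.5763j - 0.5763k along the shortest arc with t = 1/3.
0.3164 + 0.5864i + 0.1408j + 0.7323k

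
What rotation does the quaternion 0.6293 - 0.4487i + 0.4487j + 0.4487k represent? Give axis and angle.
axis = (-√3/3, √3/3, √3/3), θ = 102°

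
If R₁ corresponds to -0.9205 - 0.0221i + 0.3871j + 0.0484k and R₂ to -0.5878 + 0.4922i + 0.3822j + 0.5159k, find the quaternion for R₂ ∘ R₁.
0.379 - 0.6213i - 0.6146j - 0.3044k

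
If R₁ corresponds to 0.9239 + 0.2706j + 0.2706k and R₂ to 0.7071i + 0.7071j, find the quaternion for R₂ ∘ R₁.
-0.1913 + 0.8446i + 0.4619j + 0.1913k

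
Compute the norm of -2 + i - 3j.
√14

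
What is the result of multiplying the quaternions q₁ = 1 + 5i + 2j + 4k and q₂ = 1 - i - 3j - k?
16 + 14i - 10k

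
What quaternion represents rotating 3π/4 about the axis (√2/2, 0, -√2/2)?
0.3827 + 0.6533i - 0.6533k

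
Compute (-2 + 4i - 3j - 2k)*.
-2 - 4i + 3j + 2k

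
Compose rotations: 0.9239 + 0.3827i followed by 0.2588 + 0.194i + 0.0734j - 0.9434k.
0.1649 + 0.2783i - 0.2932j - 0.8997k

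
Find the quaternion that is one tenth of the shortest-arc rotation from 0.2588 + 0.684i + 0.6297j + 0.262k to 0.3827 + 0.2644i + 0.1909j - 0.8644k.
0.304 + 0.6979i + 0.6351j + 0.1309k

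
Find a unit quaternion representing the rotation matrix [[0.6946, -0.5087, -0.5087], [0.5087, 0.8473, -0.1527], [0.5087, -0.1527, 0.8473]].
0.9205 - 0.2763j + 0.2763k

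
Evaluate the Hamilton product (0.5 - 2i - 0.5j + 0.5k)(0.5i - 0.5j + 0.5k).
0.5 + 0.25i + j + 1.5k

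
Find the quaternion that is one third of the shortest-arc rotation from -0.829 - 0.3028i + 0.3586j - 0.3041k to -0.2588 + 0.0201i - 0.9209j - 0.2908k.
-0.582 - 0.2688i + 0.7585j - 0.1174k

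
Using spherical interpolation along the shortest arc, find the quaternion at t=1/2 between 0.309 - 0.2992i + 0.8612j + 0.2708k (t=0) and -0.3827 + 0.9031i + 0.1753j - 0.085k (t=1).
0.4356 - 0.7572i + 0.432j + 0.2241k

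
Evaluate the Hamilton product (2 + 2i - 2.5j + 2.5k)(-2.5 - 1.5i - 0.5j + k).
-5.75 - 9.25i - 0.5j - 9k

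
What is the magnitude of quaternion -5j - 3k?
√34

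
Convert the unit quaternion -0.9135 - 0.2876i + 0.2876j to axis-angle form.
axis = (-√2/2, √2/2, 0), θ = 312°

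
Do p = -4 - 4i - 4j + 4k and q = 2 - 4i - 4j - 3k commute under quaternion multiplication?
No: pq = -28 + 36i - 20j + 20k ≠ -28 - 20i + 36j + 20k = qp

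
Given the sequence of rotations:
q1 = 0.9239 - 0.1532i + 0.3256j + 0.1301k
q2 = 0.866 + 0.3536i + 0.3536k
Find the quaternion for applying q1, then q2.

q2 · q1 = 0.8083 + 0.0789i + 0.1818j + 0.5545k
0.8083 + 0.0789i + 0.1818j + 0.5545k


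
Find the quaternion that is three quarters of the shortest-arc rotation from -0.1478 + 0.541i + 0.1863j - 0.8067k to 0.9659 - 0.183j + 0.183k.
-0.8664 + 0.1745i + 0.2152j - 0.4154k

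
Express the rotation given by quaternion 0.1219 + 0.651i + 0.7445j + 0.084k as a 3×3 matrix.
[[-0.1227, 0.9489, 0.2909], [0.9898, 0.1383, -0.0336], [-0.0721, 0.2838, -0.9562]]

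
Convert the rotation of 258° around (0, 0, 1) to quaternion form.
-0.6293 + 0.7771k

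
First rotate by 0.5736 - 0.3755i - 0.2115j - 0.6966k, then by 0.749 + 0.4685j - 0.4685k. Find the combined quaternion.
0.2024 - 0.7067i + 0.2862j - 0.6146k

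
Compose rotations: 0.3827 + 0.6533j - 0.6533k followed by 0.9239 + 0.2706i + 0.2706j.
0.1768 - 0.0732i + 0.8839j - 0.4268k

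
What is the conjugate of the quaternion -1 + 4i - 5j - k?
-1 - 4i + 5j + k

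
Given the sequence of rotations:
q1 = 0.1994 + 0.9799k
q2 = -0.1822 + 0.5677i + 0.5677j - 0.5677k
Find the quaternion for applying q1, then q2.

q2 · q1 = 0.52 + 0.6695i - 0.4431j - 0.2917k
0.52 + 0.6695i - 0.4431j - 0.2917k


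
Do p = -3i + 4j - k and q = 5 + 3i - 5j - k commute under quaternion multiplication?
No: pq = 28 - 24i + 14j - 2k ≠ 28 - 6i + 26j - 8k = qp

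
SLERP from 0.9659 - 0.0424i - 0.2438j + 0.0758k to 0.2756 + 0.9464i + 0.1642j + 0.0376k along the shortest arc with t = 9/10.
0.4011 + 0.9064i + 0.1241j + 0.0469k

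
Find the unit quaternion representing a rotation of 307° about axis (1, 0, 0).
-0.8949 + 0.4462i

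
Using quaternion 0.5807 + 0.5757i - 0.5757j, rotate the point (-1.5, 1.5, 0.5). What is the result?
(-1.834, 1.166, -0.163)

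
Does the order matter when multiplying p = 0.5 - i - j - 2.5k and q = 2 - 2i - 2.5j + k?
Yes: pq = -1 - 10.25i + 2.75j - 4k ≠ -1 + 4.25i - 9.25j - 5k = qp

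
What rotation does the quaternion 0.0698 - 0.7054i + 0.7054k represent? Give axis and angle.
axis = (-√2/2, 0, √2/2), θ = 172°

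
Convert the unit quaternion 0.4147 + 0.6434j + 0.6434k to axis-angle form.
axis = (0, √2/2, √2/2), θ = 131°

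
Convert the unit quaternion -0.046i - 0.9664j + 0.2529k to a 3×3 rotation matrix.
[[-0.9958, 0.0889, -0.0233], [0.0889, 0.8679, -0.4888], [-0.0233, -0.4888, -0.8721]]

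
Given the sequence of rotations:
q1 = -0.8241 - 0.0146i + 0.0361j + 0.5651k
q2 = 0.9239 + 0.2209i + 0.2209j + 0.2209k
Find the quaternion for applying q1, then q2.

q2 · q1 = -0.891 - 0.0787i - 0.2767j + 0.3513k
-0.891 - 0.0787i - 0.2767j + 0.3513k


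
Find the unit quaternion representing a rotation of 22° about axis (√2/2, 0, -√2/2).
0.9816 + 0.1349i - 0.1349k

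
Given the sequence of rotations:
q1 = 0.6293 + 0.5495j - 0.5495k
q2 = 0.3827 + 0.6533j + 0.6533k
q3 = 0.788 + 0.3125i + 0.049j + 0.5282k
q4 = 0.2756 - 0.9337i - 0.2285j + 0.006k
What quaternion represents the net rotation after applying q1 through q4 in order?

q2 · q1 = 0.2408 - 0.718i + 0.6214j + 0.2008k
q3 · q2 · q1 = 0.2776 - 0.8089i + 0.0595j + 0.5148k
q4 · q3 · q2 · q1 = -0.6683 - 0.6001i + 0.4288j - 0.0968k
-0.6683 - 0.6001i + 0.4288j - 0.0968k


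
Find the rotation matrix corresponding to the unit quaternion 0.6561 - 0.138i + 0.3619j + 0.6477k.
[[-0.101, -0.9498, 0.2961], [0.75, 0.1229, 0.6499], [-0.6537, 0.2877, 0.7]]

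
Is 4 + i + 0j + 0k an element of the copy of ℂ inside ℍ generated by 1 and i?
Yes. The quaternion 4 + i has j- and k-coefficients y = z = 0, so it lies in the complex subalgebra spanned by 1 and i.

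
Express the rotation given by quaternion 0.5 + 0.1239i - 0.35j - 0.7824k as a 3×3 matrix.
[[-0.4693, 0.6957, -0.5439], [-0.8691, -0.255, 0.4238], [0.1561, 0.6716, 0.7243]]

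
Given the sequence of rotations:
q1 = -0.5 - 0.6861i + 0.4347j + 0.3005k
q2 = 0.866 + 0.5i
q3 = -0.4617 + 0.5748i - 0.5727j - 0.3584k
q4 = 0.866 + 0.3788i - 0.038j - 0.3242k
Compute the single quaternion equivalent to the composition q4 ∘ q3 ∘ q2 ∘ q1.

q2 · q1 = -0.09 - 0.8442i + 0.2262j + 0.4776k
q3 · q2 · q1 = 0.8275 + 0.1456i - 0.0249j - 0.5417k
q4 · q3 · q2 · q1 = 0.4849 + 0.4521i + 0.105j - 0.7413k
0.4849 + 0.4521i + 0.105j - 0.7413k


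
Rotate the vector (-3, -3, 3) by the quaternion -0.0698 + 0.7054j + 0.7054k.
(2.38, 3.266, -3.266)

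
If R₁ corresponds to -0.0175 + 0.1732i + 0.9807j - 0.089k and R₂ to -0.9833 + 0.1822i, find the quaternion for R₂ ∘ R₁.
-0.0143 - 0.1735i - 0.9481j + 0.2662k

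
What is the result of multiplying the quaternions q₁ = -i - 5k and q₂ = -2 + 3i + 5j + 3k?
18 + 27i - 12j + 5k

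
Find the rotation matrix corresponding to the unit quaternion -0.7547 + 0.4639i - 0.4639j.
[[0.5696, -0.4304, 0.7002], [-0.4304, 0.5696, 0.7002], [-0.7002, -0.7002, 0.1392]]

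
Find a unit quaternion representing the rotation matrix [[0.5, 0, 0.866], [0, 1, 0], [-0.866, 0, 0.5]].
0.866 + 0.5j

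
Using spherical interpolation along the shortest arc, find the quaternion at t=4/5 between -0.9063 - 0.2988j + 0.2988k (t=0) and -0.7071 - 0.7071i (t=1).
-0.7991 - 0.5935i - 0.0678j + 0.0678k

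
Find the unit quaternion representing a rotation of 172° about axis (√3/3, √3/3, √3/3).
0.0698 + 0.5759i + 0.5759j + 0.5759k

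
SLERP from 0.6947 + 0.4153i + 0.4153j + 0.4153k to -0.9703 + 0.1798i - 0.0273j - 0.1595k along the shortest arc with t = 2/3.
0.9476 + 0.0256i + 0.173j + 0.2671k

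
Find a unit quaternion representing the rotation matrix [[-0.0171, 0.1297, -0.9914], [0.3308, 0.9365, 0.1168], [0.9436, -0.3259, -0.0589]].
0.682 - 0.1623i - 0.7093j + 0.0737k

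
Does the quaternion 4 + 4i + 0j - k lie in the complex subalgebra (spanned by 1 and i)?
No. The quaternion 4 + 4i - k has j-coefficient y = 0 and k-coefficient z = -1, not both zero, so it does not lie in the complex subalgebra spanned by 1 and i.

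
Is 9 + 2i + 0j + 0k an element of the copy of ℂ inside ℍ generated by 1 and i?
Yes. The quaternion 9 + 2i has j- and k-coefficients y = z = 0, so it lies in the complex subalgebra spanned by 1 and i.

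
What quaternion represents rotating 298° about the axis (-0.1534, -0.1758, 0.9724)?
-0.8572 - 0.079i - 0.0905j + 0.5008k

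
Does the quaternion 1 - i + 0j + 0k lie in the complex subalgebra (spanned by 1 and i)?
Yes. The quaternion 1 - i has j- and k-coefficients y = z = 0, so it lies in the complex subalgebra spanned by 1 and i.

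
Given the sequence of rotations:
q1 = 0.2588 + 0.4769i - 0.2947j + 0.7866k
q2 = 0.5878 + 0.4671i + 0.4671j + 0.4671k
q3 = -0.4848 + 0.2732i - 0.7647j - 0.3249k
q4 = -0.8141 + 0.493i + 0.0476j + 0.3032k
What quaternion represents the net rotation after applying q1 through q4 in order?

q2 · q1 = -0.3004 + 0.9063i - 0.197j + 0.2228k
q3 · q2 · q1 = -0.1802 - 0.7558i - 0.0301j + 0.6288k
q4 · q3 · q2 · q1 = 0.3301 + 0.5655i - 0.5232j - 0.5454k
0.3301 + 0.5655i - 0.5232j - 0.5454k


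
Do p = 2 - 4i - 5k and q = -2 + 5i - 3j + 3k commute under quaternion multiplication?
No: pq = 31 + 3i - 19j + 28k ≠ 31 + 33i + 7j + 4k = qp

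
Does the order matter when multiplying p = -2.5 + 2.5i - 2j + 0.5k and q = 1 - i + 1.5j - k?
Yes: pq = 3.5 + 6.25i - 3.75j + 4.75k ≠ 3.5 + 3.75i - 7.75j + 1.25k = qp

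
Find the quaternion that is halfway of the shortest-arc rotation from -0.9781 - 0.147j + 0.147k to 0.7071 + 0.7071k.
-0.9457 - 0.0825j - 0.3143k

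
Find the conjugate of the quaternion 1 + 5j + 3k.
1 - 5j - 3k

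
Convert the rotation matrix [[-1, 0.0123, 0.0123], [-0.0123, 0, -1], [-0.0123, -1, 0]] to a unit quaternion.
-0.0087 - 0.7071j + 0.7071k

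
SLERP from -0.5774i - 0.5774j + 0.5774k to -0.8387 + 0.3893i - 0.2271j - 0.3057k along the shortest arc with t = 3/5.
0.6116 - 0.5813i - 0.1318j + 0.5203k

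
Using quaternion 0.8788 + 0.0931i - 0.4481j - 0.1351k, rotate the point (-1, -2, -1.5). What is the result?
(0.349, -1.508, -2.203)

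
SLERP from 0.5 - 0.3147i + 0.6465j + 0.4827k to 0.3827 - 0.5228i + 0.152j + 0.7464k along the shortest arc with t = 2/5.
0.4744 - 0.4177i + 0.4686j + 0.6172k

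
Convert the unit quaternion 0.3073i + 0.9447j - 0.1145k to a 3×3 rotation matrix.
[[-0.8111, 0.5806, -0.0704], [0.5806, 0.7849, -0.2163], [-0.0704, -0.2163, -0.9738]]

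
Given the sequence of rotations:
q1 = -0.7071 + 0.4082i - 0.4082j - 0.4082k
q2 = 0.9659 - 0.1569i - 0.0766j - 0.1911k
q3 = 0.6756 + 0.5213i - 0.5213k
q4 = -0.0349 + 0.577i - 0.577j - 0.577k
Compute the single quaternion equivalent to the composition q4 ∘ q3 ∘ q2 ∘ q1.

q2 · q1 = -0.7282 + 0.4585i - 0.4822j - 0.1638k
q3 · q2 · q1 = -0.8164 - 0.3212i - 0.4794j + 0.0176k
q4 · q3 · q2 · q1 = -0.0526 - 0.7466i + 0.663j + 0.0085k
-0.0526 - 0.7466i + 0.663j + 0.0085k


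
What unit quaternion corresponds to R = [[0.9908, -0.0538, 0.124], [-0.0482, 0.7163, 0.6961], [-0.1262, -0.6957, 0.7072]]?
0.9239 - 0.3766i + 0.0677j + 0.0015k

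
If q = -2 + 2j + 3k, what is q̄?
-2 - 2j - 3k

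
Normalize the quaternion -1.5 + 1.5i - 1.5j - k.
-0.5388 + 0.5388i - 0.5388j - 0.3592k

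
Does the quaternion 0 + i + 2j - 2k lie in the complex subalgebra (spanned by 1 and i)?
No. The quaternion i + 2j - 2k has j-coefficient y = 2 and k-coefficient z = -2, not both zero, so it does not lie in the complex subalgebra spanned by 1 and i.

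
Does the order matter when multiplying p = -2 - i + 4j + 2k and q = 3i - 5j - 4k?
Yes: pq = 31 - 12i + 12j + k ≠ 31 + 8j + 15k = qp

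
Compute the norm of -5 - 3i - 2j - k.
√39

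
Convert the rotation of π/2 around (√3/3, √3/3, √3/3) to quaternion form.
0.7071 + 0.4082i + 0.4082j + 0.4082k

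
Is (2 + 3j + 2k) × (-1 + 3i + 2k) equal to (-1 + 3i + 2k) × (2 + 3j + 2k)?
No: pq = -6 + 12i + 3j - 7k ≠ -6 - 9j + 11k = qp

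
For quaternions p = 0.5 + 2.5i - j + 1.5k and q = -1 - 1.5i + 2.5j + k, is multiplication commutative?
No: pq = 4.25 - 8i - 2.5j + 3.75k ≠ 4.25 + 1.5i + 7j - 5.75k = qp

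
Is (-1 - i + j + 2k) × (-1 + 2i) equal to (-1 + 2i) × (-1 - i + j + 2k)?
No: pq = 3 - i + 3j - 4k ≠ 3 - i - 5j = qp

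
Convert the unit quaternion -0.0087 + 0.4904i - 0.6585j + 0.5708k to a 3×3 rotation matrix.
[[-0.5189, -0.6359, 0.5713], [-0.6558, -0.1326, -0.7432], [0.5484, -0.7603, -0.3482]]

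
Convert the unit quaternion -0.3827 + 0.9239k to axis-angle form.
axis = (0, 0, 1), θ = 5π/4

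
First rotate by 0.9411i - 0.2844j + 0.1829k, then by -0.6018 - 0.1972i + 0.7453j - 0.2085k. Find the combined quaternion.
0.4357 - 0.4893i + 0.011j - 0.7554k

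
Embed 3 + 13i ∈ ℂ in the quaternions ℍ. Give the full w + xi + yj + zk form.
3 + 13i + 0j + 0k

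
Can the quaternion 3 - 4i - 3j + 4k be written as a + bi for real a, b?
No. The quaternion 3 - 4i - 3j + 4k has j-coefficient y = -3 and k-coefficient z = 4, not both zero, so it does not lie in the complex subalgebra spanned by 1 and i.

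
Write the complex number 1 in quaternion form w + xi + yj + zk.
1 + 0i + 0j + 0k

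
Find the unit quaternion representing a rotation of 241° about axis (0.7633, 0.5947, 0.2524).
-0.5075 + 0.6577i + 0.5124j + 0.2175k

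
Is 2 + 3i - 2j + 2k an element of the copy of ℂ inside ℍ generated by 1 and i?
No. The quaternion 2 + 3i - 2j + 2k has j-coefficient y = -2 and k-coefficient z = 2, not both zero, so it does not lie in the complex subalgebra spanned by 1 and i.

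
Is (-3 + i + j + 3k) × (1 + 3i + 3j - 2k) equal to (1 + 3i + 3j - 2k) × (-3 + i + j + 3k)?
No: pq = -3 - 19i + 3j + 9k ≠ -3 + 3i - 19j + 9k = qp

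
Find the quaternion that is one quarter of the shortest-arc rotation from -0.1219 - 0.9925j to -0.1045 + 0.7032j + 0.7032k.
-0.0671 - 0.9784j - 0.1956k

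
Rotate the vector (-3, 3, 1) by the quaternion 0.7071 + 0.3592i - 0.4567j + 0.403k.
(-3.824, -0.35, -2.062)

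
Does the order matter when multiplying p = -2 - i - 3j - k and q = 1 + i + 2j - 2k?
Yes: pq = 3 + 5i - 10j + 4k ≠ 3 - 11i - 4j + 2k = qp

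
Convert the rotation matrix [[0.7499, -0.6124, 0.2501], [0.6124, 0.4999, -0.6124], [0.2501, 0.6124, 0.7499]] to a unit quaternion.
0.866 + 0.3536i + 0.3536k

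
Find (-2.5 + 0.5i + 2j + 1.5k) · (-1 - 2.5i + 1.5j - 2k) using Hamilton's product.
3.75 - 0.5i - 8.5j + 9.25k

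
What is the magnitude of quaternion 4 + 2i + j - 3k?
√30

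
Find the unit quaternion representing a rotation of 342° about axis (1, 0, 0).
-0.9877 + 0.1564i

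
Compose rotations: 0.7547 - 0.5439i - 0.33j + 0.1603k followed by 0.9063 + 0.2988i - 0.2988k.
0.8944 - 0.366i - 0.1845j - 0.1788k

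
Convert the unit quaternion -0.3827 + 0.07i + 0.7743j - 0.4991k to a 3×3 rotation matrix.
[[-0.6973, -0.2736, -0.6625], [0.4904, 0.492, -0.7193], [0.5228, -0.8265, -0.2089]]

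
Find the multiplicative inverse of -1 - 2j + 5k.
-0.0333 + 0.0667j - 0.1667k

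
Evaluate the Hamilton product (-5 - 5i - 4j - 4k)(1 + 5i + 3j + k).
36 - 22i - 34j - 4k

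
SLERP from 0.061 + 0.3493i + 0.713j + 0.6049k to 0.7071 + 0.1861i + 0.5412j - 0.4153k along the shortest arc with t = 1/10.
0.1548 + 0.36i + 0.7569j + 0.523k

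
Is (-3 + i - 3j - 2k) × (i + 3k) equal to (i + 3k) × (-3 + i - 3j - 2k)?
No: pq = 5 - 12i - 5j - 6k ≠ 5 + 6i + 5j - 12k = qp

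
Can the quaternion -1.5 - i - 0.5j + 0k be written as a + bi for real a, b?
No. The quaternion -1.5 - i - 0.5j has j-coefficient y = -0.5 and k-coefficient z = 0, not both zero, so it does not lie in the complex subalgebra spanned by 1 and i.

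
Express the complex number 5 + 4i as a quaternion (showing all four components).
5 + 4i + 0j + 0k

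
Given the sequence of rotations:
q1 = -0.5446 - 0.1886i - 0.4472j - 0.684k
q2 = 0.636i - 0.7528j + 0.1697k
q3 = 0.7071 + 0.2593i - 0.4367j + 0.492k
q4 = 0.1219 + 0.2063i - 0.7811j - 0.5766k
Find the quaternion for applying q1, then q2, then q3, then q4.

q2 · q1 = -0.1006 + 0.2444i + 0.813j - 0.5188k
q3 · q2 · q1 = 0.4758 - 0.0267i + 0.8736j - 0.0988k
q4 · q3 · q2 · q1 = 0.6889 + 0.6758i - 0.2294j - 0.127k
0.6889 + 0.6758i - 0.2294j - 0.127k


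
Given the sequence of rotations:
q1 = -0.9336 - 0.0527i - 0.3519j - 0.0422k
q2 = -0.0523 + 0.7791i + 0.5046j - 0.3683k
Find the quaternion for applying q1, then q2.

q2 · q1 = 0.2519 - 0.8755i - 0.4004j + 0.0985k
0.2519 - 0.8755i - 0.4004j + 0.0985k


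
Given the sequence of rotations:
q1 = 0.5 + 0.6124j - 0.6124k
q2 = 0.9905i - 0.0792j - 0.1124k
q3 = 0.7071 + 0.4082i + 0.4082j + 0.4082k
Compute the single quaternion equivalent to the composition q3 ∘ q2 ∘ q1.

q2 · q1 = -0.0203 + 0.6126i + 0.567j + 0.5504k
q3 · q2 · q1 = -0.7205 + 0.4181i + 0.418j + 0.3623k
-0.7205 + 0.4181i + 0.418j + 0.3623k


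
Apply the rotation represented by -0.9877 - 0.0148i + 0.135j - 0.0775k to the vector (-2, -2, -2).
(-1.06, -2.173, -2.481)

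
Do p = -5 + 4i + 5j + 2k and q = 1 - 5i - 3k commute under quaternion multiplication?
No: pq = 21 + 14i + 7j + 42k ≠ 21 + 44i + 3j - 8k = qp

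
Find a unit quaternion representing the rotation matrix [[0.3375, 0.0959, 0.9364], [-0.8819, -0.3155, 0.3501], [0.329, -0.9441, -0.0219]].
0.5 - 0.6471i + 0.3037j - 0.4889k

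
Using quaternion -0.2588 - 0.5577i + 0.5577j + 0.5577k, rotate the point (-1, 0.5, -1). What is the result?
(0.988, 0.455, 1.033)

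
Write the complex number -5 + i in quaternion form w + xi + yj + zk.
-5 + i + 0j + 0k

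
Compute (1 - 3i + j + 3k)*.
1 + 3i - j - 3k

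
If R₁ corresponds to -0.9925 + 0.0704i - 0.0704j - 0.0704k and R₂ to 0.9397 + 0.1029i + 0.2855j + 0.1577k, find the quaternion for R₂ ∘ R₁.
-0.9087 - 0.045i - 0.3312j - 0.25k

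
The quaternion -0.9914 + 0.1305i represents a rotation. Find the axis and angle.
axis = (1, 0, 0), θ = 345°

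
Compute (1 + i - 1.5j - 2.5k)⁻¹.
0.0952 - 0.0952i + 0.1429j + 0.2381k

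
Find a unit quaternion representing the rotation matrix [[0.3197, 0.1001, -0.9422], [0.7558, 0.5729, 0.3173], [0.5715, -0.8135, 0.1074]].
0.7071 - 0.3998i - 0.5352j + 0.2318k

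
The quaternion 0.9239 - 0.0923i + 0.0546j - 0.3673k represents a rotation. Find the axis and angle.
axis = (-0.2412, 0.1427, -0.9599), θ = π/4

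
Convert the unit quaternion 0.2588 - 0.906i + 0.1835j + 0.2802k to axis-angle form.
axis = (-0.938, 0.19, 0.2901), θ = 5π/6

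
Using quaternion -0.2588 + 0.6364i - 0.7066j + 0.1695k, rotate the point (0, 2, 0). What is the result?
(-1.623, 0.265, -1.138)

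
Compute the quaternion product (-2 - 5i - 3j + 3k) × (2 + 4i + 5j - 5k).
46 - 18i - 29j + 3k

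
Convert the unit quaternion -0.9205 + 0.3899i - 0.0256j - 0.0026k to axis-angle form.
axis = (0.9978, -0.0655, -0.0067), θ = 314°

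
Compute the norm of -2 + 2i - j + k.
√10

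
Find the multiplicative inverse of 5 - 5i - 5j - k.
0.0658 + 0.0658i + 0.0658j + 0.0132k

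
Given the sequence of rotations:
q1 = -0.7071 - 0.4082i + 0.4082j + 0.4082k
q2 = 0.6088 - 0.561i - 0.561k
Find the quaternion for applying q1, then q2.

q2 · q1 = -0.4305 + 0.3772i + 0.7065j + 0.4162k
-0.4305 + 0.3772i + 0.7065j + 0.4162k


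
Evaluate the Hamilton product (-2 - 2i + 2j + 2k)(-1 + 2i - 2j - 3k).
16 - 4i + 4k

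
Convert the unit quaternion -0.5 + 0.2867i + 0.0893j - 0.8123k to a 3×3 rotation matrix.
[[-0.3356, -0.7611, -0.5551], [0.8635, -0.4841, 0.1416], [-0.3765, -0.4318, 0.8197]]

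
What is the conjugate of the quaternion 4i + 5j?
-4i - 5j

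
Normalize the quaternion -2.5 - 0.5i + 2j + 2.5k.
-0.6108 - 0.1222i + 0.4887j + 0.6108k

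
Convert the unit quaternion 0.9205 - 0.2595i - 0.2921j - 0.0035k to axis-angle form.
axis = (-0.6641, -0.7476, -0.009), θ = 46°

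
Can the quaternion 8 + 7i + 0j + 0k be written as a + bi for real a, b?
Yes. The quaternion 8 + 7i has j- and k-coefficients y = z = 0, so it lies in the complex subalgebra spanned by 1 and i.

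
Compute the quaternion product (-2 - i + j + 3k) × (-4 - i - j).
8 + 9i - 5j - 10k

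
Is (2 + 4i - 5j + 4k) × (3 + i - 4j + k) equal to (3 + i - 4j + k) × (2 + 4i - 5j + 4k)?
No: pq = -22 + 25i - 23j + 3k ≠ -22 + 3i - 23j + 25k = qp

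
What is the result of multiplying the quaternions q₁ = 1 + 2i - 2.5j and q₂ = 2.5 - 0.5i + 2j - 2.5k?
8.5 + 10.75i + 0.75j + 0.25k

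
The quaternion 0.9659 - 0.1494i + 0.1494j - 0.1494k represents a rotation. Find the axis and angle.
axis = (-√3/3, √3/3, -√3/3), θ = π/6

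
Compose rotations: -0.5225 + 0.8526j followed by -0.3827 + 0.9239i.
0.2 - 0.4827i - 0.3263j + 0.7877k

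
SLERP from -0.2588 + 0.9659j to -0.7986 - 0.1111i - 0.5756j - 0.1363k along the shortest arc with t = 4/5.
0.6372 + 0.0979i + 0.755j + 0.1201k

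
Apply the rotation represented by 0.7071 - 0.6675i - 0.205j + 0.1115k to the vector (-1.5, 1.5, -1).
(-0.724, -1.419, -1.721)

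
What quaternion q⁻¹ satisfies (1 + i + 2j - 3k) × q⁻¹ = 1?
0.0667 - 0.0667i - 0.1333j + 0.2k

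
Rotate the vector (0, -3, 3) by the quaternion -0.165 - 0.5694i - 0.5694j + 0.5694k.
(-3.891, -1.618, 0.491)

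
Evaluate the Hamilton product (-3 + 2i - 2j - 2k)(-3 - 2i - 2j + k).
11 - 6i + 14j - 5k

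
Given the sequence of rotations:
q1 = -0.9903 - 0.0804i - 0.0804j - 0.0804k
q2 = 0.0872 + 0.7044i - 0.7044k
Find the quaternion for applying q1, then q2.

q2 · q1 = -0.0864 - 0.7612i + 0.1063j + 0.6339k
-0.0864 - 0.7612i + 0.1063j + 0.6339k


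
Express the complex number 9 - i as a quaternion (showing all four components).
9 - i + 0j + 0k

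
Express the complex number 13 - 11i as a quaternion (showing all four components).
13 - 11i + 0j + 0k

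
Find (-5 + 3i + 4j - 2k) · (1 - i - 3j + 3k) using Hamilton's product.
16 + 14i + 12j - 22k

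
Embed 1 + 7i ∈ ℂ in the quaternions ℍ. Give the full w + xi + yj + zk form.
1 + 7i + 0j + 0k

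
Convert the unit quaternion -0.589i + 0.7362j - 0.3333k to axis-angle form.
axis = (-0.589, 0.7362, -0.3333), θ = π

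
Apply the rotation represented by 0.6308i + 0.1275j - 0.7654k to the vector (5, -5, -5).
(3.003, 6.618, -4.711)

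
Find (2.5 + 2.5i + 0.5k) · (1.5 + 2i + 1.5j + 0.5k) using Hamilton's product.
-1.5 + 8i + 3.5j + 5.75k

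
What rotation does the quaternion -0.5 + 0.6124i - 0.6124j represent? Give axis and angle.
axis = (√2/2, -√2/2, 0), θ = 4π/3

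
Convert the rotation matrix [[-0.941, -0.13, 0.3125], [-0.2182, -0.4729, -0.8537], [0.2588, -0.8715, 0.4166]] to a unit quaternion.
-0.0262 + 0.1698i - 0.5127j + 0.8412k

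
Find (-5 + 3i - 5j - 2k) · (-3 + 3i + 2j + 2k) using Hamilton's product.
20 - 30i - 7j + 17k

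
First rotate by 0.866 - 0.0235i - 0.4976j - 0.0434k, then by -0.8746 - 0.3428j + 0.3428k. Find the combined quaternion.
-0.9131 + 0.206i + 0.1303j + 0.3268k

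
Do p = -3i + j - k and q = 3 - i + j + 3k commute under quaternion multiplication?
No: pq = -1 - 5i + 13j - 5k ≠ -1 - 13i - 7j - k = qp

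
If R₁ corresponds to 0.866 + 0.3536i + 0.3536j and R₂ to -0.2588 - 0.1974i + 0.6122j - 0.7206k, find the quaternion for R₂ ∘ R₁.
-0.3708 - 0.0077i + 0.1838j - 0.9103k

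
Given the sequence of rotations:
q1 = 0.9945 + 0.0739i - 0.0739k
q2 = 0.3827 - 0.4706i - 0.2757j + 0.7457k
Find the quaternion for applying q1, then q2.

q2 · q1 = 0.4705 - 0.4194i - 0.2539j + 0.7337k
0.4705 - 0.4194i - 0.2539j + 0.7337k
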